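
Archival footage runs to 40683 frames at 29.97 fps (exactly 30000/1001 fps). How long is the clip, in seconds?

Running time = 40683 / (30000/1001) = 1357.4561 s.

1357.4561 seconds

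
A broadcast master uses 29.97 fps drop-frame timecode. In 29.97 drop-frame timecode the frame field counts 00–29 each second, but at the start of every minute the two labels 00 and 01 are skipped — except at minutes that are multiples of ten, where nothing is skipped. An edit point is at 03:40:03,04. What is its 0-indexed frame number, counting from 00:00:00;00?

395698

As if non-drop at 30 labels/s: (3 × 3600 + 40 × 60 + 3) × 30 + 4 = 396094.
Minute boundaries passed: 220; those not divisible by 10: 220 − 22 = 198; dropped labels = 2 × 198 = 396.
Actual frame index = 396094 − 396 = 395698.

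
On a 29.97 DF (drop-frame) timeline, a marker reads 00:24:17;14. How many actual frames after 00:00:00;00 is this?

As if non-drop at 30 labels/s: (0 × 3600 + 24 × 60 + 17) × 30 + 14 = 43724.
Minute boundaries passed: 24; those not divisible by 10: 24 − 2 = 22; dropped labels = 2 × 22 = 44.
Actual frame index = 43724 − 44 = 43680.

43680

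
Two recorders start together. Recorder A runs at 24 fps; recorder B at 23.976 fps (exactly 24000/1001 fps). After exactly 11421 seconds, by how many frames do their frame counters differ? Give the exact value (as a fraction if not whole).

274104/1001 frames

A emits 24 × 11421 = 274104 frames; B emits 24000/1001 × 11421 = 274104000/1001.
Difference = 274104/1001 frames (≈ 273.8302); B is behind A.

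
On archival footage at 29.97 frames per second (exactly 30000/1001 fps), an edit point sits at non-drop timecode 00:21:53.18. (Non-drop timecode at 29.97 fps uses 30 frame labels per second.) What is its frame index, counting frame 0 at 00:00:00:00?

Total seconds to the label: (0 × 3600 + 21 × 60 + 53) = 1313.
Frame index = 1313 × 30 + 18 = 39408.

frame 39408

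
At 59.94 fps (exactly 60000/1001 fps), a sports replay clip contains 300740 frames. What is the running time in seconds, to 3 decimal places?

Running time = 300740 × 1001/60000 = 15052037/3000 s ≈ 5017.346 s.

5017.346 seconds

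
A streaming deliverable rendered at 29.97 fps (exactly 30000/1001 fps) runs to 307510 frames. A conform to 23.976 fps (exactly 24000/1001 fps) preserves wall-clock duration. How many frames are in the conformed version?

Target frames = source frames × (target rate / source rate) = 307510 × (24000/1001)/(30000/1001) = 307510 × 4/5 = 246008.

246008 frames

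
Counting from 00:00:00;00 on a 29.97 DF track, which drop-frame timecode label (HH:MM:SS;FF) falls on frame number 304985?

Ten DF minutes hold 17982 frames, so frame 304985 lies in block 16 (frames 287712–305693) with 17273 frames into that block.
The block's first minute is 1800 frames and the rest 1798 each; 17273 frames reaches minute 9, so 16 × 18 + 9 × 2 = 306 labels have been skipped so far.
Adding those back, label number 304985 + 306 = 305291 at 30 labels/s is 10176 s + 11 f = 2 h 49 min 36 s frame 11, i.e. 02:49:36;11.

02:49:36;11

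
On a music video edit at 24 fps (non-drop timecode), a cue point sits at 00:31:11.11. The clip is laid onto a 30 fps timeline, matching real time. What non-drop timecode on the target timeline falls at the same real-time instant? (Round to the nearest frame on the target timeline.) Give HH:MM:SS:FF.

Source frame index: (0×3600 + 31×60 + 11) × 24 + 11 = 44915.
Real time: 44915 / (24) = 44915/24 s.
Target frame: (44915/24) × (30) = 224575/4 ≈ 56143.750 → 56144.
At 30 labels/s: frame 56144 → 00:31:11:14.

00:31:11:14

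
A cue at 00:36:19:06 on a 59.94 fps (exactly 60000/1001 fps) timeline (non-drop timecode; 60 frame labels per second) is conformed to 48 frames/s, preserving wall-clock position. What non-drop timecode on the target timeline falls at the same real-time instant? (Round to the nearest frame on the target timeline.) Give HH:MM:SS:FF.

Source frame index: (0×3600 + 36×60 + 19) × 60 + 6 = 130746.
Real time: 130746 / (60000/1001) = 21812791/10000 s.
Target frame: (21812791/10000) × (48) = 65438373/625 ≈ 104701.397 → 104701.
At 48 labels/s: frame 104701 → 00:36:21:13.

00:36:21:13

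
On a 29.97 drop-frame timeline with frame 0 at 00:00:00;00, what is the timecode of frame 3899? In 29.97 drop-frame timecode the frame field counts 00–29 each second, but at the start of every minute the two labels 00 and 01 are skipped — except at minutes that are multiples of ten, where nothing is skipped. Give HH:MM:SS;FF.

Ten DF minutes hold 17982 frames, so frame 3899 lies in block 0 (frames 0–17981) with 3899 frames into that block.
The block's first minute is 1800 frames and the rest 1798 each; 3899 frames reaches minute 2, so 0 × 18 + 2 × 2 = 4 labels have been skipped so far.
Adding those back, label number 3899 + 4 = 3903 at 30 labels/s is 130 s + 3 f = 0 h 2 min 10 s frame 3, i.e. 00:02:10;03.

00:02:10;03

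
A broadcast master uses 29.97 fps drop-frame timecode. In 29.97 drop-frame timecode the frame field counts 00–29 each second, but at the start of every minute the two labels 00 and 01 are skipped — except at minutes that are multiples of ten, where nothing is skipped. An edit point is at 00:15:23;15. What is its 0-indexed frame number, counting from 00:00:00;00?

27677

Complete 10-minute blocks: 1, each 17982 frames → 17982.
Remaining 5 whole minutes in the current block: 1800 + 4 × 1798 = 8992 frames.
Within the current minute: 23 × 30 + 15 − 2 = 703 (labels ;00/;01 skipped at this minute). Total = 17982 + 8992 + 703 = 27677.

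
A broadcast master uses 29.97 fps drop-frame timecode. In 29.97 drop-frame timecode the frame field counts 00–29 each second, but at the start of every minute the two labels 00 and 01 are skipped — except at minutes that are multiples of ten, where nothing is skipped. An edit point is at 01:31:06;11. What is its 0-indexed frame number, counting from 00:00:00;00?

Complete 10-minute blocks: 9, each 17982 frames → 161838.
Remaining 1 whole minute in the current block: 1800 + 0 × 1798 = 1800 frames.
Within the current minute: 6 × 30 + 11 − 2 = 189 (labels ;00/;01 skipped at this minute). Total = 161838 + 1800 + 189 = 163827.

163827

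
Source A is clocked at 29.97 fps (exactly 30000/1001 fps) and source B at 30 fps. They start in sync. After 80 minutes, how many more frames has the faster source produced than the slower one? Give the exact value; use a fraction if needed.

144000/1001 frames

80 min = 4800 s.
A emits 30000/1001 × 4800 = 144000000/1001 frames; B emits 30 × 4800 = 144000.
Difference = 144000/1001 frames (≈ 143.8561); B is ahead of A.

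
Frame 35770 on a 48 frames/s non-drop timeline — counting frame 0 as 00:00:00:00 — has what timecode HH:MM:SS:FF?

35770 ÷ 48 = 745 full seconds, remainder 10 frames.
745 s = 0 h 12 min 25 s.
Timecode: 00:12:25:10.

00:12:25:10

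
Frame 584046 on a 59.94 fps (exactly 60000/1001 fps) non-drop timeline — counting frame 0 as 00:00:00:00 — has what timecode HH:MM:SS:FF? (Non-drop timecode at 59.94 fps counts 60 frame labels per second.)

02:42:14:06

584046 ÷ 60 = 9734 full seconds, remainder 6 frames.
9734 s = 2 h 42 min 14 s.
Timecode: 02:42:14:06.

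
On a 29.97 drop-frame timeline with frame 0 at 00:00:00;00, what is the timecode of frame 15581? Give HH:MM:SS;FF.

00:08:39;27

Ten DF minutes hold 17982 frames, so frame 15581 lies in block 0 (frames 0–17981) with 15581 frames into that block.
The block's first minute is 1800 frames and the rest 1798 each; 15581 frames reaches minute 8, so 0 × 18 + 8 × 2 = 16 labels have been skipped so far.
Adding those back, label number 15581 + 16 = 15597 at 30 labels/s is 519 s + 27 f = 0 h 8 min 39 s frame 27, i.e. 00:08:39;27.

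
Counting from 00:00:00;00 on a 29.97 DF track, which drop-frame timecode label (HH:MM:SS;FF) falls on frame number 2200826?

Each 10-minute DF block holds 10 × 60 × 30 − 9 × 2 = 17982 frames. 2200826 ÷ 17982 → 122 full blocks, remainder 7022.
Within the partial block the first minute is 1800 frames and each further minute 1798, so 3 further minute boundaries passed. Total skipped labels = 18 × 122 + 2 × 3 = 2202.
Non-drop label index = 2200826 + 2202 = 2203028; at 30 labels/s that is 20:23:54:08, i.e. DF 20:23:54;08.

20:23:54;08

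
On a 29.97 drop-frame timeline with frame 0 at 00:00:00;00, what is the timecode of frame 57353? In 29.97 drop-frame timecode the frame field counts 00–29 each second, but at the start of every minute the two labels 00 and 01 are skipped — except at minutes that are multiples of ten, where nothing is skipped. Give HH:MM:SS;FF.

00:31:53;19

Each 10-minute DF block holds 10 × 60 × 30 − 9 × 2 = 17982 frames. 57353 ÷ 17982 → 3 full blocks, remainder 3407.
Within the partial block the first minute is 1800 frames and each further minute 1798, so 1 further minute boundary passed. Total skipped labels = 18 × 3 + 2 × 1 = 56.
Non-drop label index = 57353 + 56 = 57409; at 30 labels/s that is 00:31:53:19, i.e. DF 00:31:53;19.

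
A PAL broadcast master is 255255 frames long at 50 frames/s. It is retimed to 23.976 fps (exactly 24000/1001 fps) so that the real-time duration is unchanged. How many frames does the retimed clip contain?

122400 frames

Target frames = source frames × (target rate / source rate) = 255255 × (24000/1001)/(50) = 255255 × 480/1001 = 122400.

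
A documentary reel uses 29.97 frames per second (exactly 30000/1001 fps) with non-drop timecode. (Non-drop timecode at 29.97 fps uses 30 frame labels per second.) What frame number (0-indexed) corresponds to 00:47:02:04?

Total seconds to the label: (0 × 3600 + 47 × 60 + 2) = 2822.
Frame index = 2822 × 30 + 4 = 84664.

84664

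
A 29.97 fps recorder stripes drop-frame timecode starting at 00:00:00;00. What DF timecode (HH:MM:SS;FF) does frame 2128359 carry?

19:43:36;09

Ten DF minutes hold 17982 frames, so frame 2128359 lies in block 118 (frames 2121876–2139857) with 6483 frames into that block.
The block's first minute is 1800 frames and the rest 1798 each; 6483 frames reaches minute 3, so 118 × 18 + 3 × 2 = 2130 labels have been skipped so far.
Adding those back, label number 2128359 + 2130 = 2130489 at 30 labels/s is 71016 s + 9 f = 19 h 43 min 36 s frame 9, i.e. 19:43:36;09.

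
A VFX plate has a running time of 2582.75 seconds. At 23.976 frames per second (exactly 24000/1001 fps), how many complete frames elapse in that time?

61924 frames

Frames = 2582.75 × 24000/1001 = 61986000/1001 ≈ 61924.0759.
Complete frames: 61924.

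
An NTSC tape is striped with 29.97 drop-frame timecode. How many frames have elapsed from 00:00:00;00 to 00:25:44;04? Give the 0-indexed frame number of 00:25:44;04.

46278

Complete 10-minute blocks: 2, each 17982 frames → 35964.
Remaining 5 whole minutes in the current block: 1800 + 4 × 1798 = 8992 frames.
Within the current minute: 44 × 30 + 4 − 2 = 1322 (labels ;00/;01 skipped at this minute). Total = 35964 + 8992 + 1322 = 46278.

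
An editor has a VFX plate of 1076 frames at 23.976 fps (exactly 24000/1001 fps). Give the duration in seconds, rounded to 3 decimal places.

44.878 seconds

Running time = 1076 × 1001/24000 = 269269/6000 s ≈ 44.878 s.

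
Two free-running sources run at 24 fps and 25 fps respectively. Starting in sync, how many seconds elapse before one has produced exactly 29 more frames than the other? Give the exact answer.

The gap grows by |25 − 24| = 1 frame per second.
Time for a 29-frame gap: 29 ÷ (1) = 29 s.

29 seconds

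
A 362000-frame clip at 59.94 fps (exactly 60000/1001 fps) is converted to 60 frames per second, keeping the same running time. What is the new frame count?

362362 frames

Target frames = source frames × (target rate / source rate) = 362000 × (60)/(60000/1001) = 362000 × 1001/1000 = 362362.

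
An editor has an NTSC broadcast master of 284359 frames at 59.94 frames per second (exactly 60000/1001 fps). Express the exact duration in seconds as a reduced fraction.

Running time = 284359 ÷ (60000/1001) = 284359 × 1001/60000 = 284643359/60000 s.

284643359/60000 seconds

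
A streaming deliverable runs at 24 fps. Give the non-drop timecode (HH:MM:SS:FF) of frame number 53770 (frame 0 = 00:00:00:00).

53770 ÷ 24 = 2240 full seconds, remainder 10 frames.
2240 s = 0 h 37 min 20 s.
Timecode: 00:37:20:10.

00:37:20:10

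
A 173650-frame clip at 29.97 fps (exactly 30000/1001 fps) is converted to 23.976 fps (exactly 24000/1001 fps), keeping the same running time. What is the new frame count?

Target frames = source frames × (target rate / source rate) = 173650 × (24000/1001)/(30000/1001) = 173650 × 4/5 = 138920.

138920 frames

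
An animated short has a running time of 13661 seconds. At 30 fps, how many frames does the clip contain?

409830 frames

Frames = 13661 × 30 = 409830.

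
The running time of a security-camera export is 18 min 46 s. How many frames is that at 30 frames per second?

18 min 46 s = 1126 s.
Frames = 1126 × 30 = 33780.

33780 frames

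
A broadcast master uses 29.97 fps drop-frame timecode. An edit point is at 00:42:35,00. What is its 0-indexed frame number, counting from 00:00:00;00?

76574

As if non-drop at 30 labels/s: (0 × 3600 + 42 × 60 + 35) × 30 + 0 = 76650.
Minute boundaries passed: 42; those not divisible by 10: 42 − 4 = 38; dropped labels = 2 × 38 = 76.
Actual frame index = 76650 − 76 = 76574.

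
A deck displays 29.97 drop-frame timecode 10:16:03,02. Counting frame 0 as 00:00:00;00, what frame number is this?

As if non-drop at 30 labels/s: (10 × 3600 + 16 × 60 + 3) × 30 + 2 = 1108892.
Minute boundaries passed: 616; those not divisible by 10: 616 − 61 = 555; dropped labels = 2 × 555 = 1110.
Actual frame index = 1108892 − 1110 = 1107782.

1107782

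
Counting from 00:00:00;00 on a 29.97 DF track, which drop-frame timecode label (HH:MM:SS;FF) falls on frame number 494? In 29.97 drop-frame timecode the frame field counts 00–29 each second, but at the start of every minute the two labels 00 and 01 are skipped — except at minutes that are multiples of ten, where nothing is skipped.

00:00:16;14

Ten DF minutes hold 17982 frames, so frame 494 lies in block 0 (frames 0–17981) with 494 frames into that block.
The block's first minute is 1800 frames and the rest 1798 each; 494 frames reaches minute 0, so 0 × 18 + 0 × 2 = 0 labels have been skipped so far.
Adding those back, label number 494 + 0 = 494 at 30 labels/s is 16 s + 14 f = 0 h 0 min 16 s frame 14, i.e. 00:00:16;14.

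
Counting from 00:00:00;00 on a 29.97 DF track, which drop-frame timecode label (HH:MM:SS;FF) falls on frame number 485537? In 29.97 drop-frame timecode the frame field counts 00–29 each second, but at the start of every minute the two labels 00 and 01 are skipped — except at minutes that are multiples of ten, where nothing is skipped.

Ten DF minutes hold 17982 frames, so frame 485537 lies in block 27 (frames 485514–503495) with 23 frames into that block.
The block's first minute is 1800 frames and the rest 1798 each; 23 frames reaches minute 0, so 27 × 18 + 0 × 2 = 486 labels have been skipped so far.
Adding those back, label number 485537 + 486 = 486023 at 30 labels/s is 16200 s + 23 f = 4 h 30 min 0 s frame 23, i.e. 04:30:00;23.

04:30:00;23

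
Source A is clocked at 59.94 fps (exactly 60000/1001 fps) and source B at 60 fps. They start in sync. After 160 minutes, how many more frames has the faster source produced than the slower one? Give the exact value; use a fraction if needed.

576000/1001 frames

160 min = 9600 s.
A emits 60000/1001 × 9600 = 576000000/1001 frames; B emits 60 × 9600 = 576000.
Difference = 576000/1001 frames (≈ 575.4246); B is ahead of A.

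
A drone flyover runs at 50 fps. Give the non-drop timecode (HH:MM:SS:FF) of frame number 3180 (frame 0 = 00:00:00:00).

00:01:03:30

3180 ÷ 50 = 63 full seconds, remainder 30 frames.
63 s = 0 h 1 min 3 s.
Timecode: 00:01:03:30.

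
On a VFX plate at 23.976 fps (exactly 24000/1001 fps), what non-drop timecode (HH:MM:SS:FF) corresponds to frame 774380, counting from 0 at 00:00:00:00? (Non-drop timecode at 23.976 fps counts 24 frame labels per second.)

08:57:45:20

774380 ÷ 24 = 32265 full seconds, remainder 20 frames.
32265 s = 8 h 57 min 45 s.
Timecode: 08:57:45:20.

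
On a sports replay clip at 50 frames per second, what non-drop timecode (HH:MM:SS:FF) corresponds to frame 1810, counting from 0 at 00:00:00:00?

1810 ÷ 50 = 36 full seconds, remainder 10 frames.
36 s = 0 h 0 min 36 s.
Timecode: 00:00:36:10.

00:00:36:10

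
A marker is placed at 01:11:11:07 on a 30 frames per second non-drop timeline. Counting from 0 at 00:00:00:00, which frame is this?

Total seconds to the label: (1 × 3600 + 11 × 60 + 11) = 4271.
Frame index = 4271 × 30 + 7 = 128137.

frame 128137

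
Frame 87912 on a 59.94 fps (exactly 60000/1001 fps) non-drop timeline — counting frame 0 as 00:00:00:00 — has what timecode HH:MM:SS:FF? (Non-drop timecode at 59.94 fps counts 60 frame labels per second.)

00:24:25:12

87912 ÷ 60 = 1465 full seconds, remainder 12 frames.
1465 s = 0 h 24 min 25 s.
Timecode: 00:24:25:12.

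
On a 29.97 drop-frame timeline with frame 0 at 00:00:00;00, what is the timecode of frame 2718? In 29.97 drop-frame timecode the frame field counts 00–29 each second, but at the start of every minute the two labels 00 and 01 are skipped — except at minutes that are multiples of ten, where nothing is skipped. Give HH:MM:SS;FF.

00:01:30;20

Ten DF minutes hold 17982 frames, so frame 2718 lies in block 0 (frames 0–17981) with 2718 frames into that block.
The block's first minute is 1800 frames and the rest 1798 each; 2718 frames reaches minute 1, so 0 × 18 + 1 × 2 = 2 labels have been skipped so far.
Adding those back, label number 2718 + 2 = 2720 at 30 labels/s is 90 s + 20 f = 0 h 1 min 30 s frame 20, i.e. 00:01:30;20.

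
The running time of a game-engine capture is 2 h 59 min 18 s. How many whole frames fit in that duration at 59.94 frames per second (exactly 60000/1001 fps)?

2 h 59 min 18 s = 10758 s.
Frames = 10758 × 60000/1001 = 58680000/91 ≈ 644835.1648.
Complete frames: 644835.

644835 frames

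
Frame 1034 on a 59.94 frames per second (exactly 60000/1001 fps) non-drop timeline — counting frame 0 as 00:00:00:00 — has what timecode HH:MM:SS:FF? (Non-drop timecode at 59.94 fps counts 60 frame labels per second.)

00:00:17:14

1034 ÷ 60 = 17 full seconds, remainder 14 frames.
17 s = 0 h 0 min 17 s.
Timecode: 00:00:17:14.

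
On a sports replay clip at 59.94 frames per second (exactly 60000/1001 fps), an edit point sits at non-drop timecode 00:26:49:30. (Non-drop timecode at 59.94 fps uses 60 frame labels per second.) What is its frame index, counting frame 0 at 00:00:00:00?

frame 96570

Total seconds to the label: (0 × 3600 + 26 × 60 + 49) = 1609.
Frame index = 1609 × 60 + 30 = 96570.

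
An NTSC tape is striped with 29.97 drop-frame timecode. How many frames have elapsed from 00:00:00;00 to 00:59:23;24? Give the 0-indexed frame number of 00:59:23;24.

106806

Complete 10-minute blocks: 5, each 17982 frames → 89910.
Remaining 9 whole minutes in the current block: 1800 + 8 × 1798 = 16184 frames.
Within the current minute: 23 × 30 + 24 − 2 = 712 (labels ;00/;01 skipped at this minute). Total = 89910 + 16184 + 712 = 106806.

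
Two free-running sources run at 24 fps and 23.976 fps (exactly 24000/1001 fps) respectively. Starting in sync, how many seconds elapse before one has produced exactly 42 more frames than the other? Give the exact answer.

The gap grows by |24000/1001 − 24| = 24/1001 frames per second.
Time for a 42-frame gap: 42 ÷ (24/1001) = 1751.75 s.

1751.75 seconds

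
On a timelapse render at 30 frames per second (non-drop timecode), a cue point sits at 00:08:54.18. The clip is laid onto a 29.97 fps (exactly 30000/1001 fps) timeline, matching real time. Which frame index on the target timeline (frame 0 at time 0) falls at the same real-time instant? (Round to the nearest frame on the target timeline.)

frame 16022

Source frame index: (0×3600 + 8×60 + 54) × 30 + 18 = 16038.
Real time: 16038 / (30) = 2673/5 s.
Target frame: (2673/5) × (30000/1001) = 1458000/91 ≈ 16021.978 → 16022.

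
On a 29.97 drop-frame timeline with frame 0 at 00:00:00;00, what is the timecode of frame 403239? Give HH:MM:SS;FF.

Each 10-minute DF block holds 10 × 60 × 30 − 9 × 2 = 17982 frames. 403239 ÷ 17982 → 22 full blocks, remainder 7635.
Within the partial block the first minute is 1800 frames and each further minute 1798, so 4 further minute boundaries passed. Total skipped labels = 18 × 22 + 2 × 4 = 404.
Non-drop label index = 403239 + 404 = 403643; at 30 labels/s that is 03:44:14:23, i.e. DF 03:44:14;23.

03:44:14;23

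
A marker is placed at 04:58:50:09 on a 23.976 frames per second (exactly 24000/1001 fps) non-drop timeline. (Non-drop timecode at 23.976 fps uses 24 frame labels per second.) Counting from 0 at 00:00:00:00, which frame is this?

frame 430329

Total seconds to the label: (4 × 3600 + 58 × 60 + 50) = 17930.
Frame index = 17930 × 24 + 9 = 430329.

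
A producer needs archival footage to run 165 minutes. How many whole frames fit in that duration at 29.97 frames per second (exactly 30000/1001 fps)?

165 min = 9900 s.
Frames = 9900 × 30000/1001 = 27000000/91 ≈ 296703.2967.
Complete frames: 296703.

296703 frames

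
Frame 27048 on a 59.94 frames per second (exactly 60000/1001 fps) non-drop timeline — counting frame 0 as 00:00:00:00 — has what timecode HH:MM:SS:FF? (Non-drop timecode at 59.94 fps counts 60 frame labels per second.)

27048 ÷ 60 = 450 full seconds, remainder 48 frames.
450 s = 0 h 7 min 30 s.
Timecode: 00:07:30:48.

00:07:30:48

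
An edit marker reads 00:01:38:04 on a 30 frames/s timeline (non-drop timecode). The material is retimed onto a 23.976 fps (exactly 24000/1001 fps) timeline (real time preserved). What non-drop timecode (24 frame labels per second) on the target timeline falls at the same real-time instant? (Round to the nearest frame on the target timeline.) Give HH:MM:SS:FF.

00:01:38:01

Source frame index: (0×3600 + 1×60 + 38) × 30 + 4 = 2944.
Real time: 2944 / (30) = 1472/15 s.
Target frame: (1472/15) × (24000/1001) = 2355200/1001 ≈ 2352.847 → 2353.
At 24 labels/s: frame 2353 → 00:01:38:01.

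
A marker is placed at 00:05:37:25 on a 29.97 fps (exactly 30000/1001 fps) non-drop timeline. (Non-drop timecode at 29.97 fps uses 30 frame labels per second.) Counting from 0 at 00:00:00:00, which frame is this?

Total seconds to the label: (0 × 3600 + 5 × 60 + 37) = 337.
Frame index = 337 × 30 + 25 = 10135.

frame 10135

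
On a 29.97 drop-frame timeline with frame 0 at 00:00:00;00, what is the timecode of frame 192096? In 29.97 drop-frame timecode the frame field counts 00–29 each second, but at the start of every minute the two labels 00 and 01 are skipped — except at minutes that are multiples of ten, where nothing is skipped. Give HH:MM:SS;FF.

01:46:49;18

Ten DF minutes hold 17982 frames, so frame 192096 lies in block 10 (frames 179820–197801) with 12276 frames into that block.
The block's first minute is 1800 frames and the rest 1798 each; 12276 frames reaches minute 6, so 10 × 18 + 6 × 2 = 192 labels have been skipped so far.
Adding those back, label number 192096 + 192 = 192288 at 30 labels/s is 6409 s + 18 f = 1 h 46 min 49 s frame 18, i.e. 01:46:49;18.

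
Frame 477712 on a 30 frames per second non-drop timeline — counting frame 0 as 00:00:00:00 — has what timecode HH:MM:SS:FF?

04:25:23:22

477712 ÷ 30 = 15923 full seconds, remainder 22 frames.
15923 s = 4 h 25 min 23 s.
Timecode: 04:25:23:22.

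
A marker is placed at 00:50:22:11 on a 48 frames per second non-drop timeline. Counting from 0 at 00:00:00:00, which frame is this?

Total seconds to the label: (0 × 3600 + 50 × 60 + 22) = 3022.
Frame index = 3022 × 48 + 11 = 145067.

145067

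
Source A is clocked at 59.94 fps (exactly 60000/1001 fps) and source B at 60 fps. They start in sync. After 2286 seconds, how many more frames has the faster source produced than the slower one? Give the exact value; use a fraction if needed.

137160/1001 frames

A emits 60000/1001 × 2286 = 137160000/1001 frames; B emits 60 × 2286 = 137160.
Difference = 137160/1001 frames (≈ 137.0230); B is ahead of A.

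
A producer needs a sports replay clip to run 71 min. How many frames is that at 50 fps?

213000 frames

71 min = 4260 s.
Frames = 4260 × 50 = 213000.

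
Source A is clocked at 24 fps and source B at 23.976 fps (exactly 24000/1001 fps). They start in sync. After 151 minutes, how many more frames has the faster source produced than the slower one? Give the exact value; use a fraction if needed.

151 min = 9060 s.
A emits 24 × 9060 = 217440 frames; B emits 24000/1001 × 9060 = 217440000/1001.
Difference = 217440/1001 frames (≈ 217.2228); B is behind A.

217440/1001 frames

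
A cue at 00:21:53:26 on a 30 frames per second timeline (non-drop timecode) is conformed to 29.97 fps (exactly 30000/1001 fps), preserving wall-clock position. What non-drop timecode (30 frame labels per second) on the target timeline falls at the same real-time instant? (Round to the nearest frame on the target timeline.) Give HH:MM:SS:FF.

Source frame index: (0×3600 + 21×60 + 53) × 30 + 26 = 39416.
Real time: 39416 / (30) = 19708/15 s.
Target frame: (19708/15) × (30000/1001) = 3032000/77 ≈ 39376.623 → 39377.
At 30 labels/s: frame 39377 → 00:21:52:17.

00:21:52:17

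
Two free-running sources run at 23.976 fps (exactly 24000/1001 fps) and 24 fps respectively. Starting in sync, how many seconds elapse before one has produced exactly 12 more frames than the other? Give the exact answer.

The gap grows by |24 − 24000/1001| = 24/1001 frames per second.
Time for a 12-frame gap: 12 ÷ (24/1001) = 500.5 s.

500.5 seconds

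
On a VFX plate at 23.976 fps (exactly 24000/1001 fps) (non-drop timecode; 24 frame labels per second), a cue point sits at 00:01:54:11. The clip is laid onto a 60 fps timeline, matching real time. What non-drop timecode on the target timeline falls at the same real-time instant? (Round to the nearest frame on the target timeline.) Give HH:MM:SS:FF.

00:01:54:34

Source frame index: (0×3600 + 1×60 + 54) × 24 + 11 = 2747.
Real time: 2747 / (24000/1001) = 2749747/24000 s.
Target frame: (2749747/24000) × (60) = 2749747/400 ≈ 6874.368 → 6874.
At 60 labels/s: frame 6874 → 00:01:54:34.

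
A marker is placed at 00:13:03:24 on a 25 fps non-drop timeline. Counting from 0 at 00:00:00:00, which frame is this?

19599

Total seconds to the label: (0 × 3600 + 13 × 60 + 3) = 783.
Frame index = 783 × 25 + 24 = 19599.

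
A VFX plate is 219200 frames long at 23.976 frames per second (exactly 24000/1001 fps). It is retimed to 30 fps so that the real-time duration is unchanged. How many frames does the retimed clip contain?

274274 frames

Target frames = source frames × (target rate / source rate) = 219200 × (30)/(24000/1001) = 219200 × 1001/800 = 274274.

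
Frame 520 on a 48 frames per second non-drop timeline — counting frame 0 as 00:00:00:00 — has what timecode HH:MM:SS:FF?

00:00:10:40

520 ÷ 48 = 10 full seconds, remainder 40 frames.
10 s = 0 h 0 min 10 s.
Timecode: 00:00:10:40.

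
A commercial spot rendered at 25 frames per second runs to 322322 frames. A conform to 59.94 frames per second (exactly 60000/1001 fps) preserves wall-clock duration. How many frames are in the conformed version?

772800 frames

Target frames = source frames × (target rate / source rate) = 322322 × (60000/1001)/(25) = 322322 × 2400/1001 = 772800.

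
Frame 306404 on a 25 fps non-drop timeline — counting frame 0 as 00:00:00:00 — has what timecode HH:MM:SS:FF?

306404 ÷ 25 = 12256 full seconds, remainder 4 frames.
12256 s = 3 h 24 min 16 s.
Timecode: 03:24:16:04.

03:24:16:04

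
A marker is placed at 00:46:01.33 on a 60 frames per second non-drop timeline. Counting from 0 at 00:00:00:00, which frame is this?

165693

Total seconds to the label: (0 × 3600 + 46 × 60 + 1) = 2761.
Frame index = 2761 × 60 + 33 = 165693.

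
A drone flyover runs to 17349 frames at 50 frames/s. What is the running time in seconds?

Running time = 17349 / (50) = 346.98 s.

346.98 seconds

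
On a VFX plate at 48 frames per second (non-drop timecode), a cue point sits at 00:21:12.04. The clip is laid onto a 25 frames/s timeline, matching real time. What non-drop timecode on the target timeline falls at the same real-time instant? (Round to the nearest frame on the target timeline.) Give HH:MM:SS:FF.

Source frame index: (0×3600 + 21×60 + 12) × 48 + 4 = 61060.
Real time: 61060 / (48) = 15265/12 s.
Target frame: (15265/12) × (25) = 381625/12 ≈ 31802.083 → 31802.
At 25 labels/s: frame 31802 → 00:21:12:02.

00:21:12:02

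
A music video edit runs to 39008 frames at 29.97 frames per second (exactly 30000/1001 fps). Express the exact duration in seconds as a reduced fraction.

Running time = 39008 ÷ (30000/1001) = 39008 × 1001/30000 = 2440438/1875 s.

2440438/1875 seconds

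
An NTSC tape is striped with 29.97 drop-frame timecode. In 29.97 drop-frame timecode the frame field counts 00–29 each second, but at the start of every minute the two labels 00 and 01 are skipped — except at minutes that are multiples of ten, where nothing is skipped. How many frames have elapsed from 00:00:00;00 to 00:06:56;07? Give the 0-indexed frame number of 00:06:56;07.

12475

Complete 10-minute blocks: 0, each 17982 frames → 0.
Remaining 6 whole minutes in the current block: 1800 + 5 × 1798 = 10790 frames.
Within the current minute: 56 × 30 + 7 − 2 = 1685 (labels ;00/;01 skipped at this minute). Total = 0 + 10790 + 1685 = 12475.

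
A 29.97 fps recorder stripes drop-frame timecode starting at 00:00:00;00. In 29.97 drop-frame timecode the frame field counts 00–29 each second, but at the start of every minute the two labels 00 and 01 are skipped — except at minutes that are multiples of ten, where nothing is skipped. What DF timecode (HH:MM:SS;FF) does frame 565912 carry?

05:14:42;18

Ten DF minutes hold 17982 frames, so frame 565912 lies in block 31 (frames 557442–575423) with 8470 frames into that block.
The block's first minute is 1800 frames and the rest 1798 each; 8470 frames reaches minute 4, so 31 × 18 + 4 × 2 = 566 labels have been skipped so far.
Adding those back, label number 565912 + 566 = 566478 at 30 labels/s is 18882 s + 18 f = 5 h 14 min 42 s frame 18, i.e. 05:14:42;18.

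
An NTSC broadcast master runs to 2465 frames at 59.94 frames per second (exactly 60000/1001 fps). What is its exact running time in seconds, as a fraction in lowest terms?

Running time = 2465 ÷ (60000/1001) = 2465 × 1001/60000 = 493493/12000 s.

493493/12000 seconds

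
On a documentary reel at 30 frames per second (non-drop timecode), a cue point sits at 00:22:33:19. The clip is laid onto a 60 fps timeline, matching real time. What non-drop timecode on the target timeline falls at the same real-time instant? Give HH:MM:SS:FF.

00:22:33:38

Source frame index: (0×3600 + 22×60 + 33) × 30 + 19 = 40609.
Real time: 40609 / (30) = 40609/30 s.
Target frame: (40609/30) × (60) = 81218.
At 60 labels/s: frame 81218 → 00:22:33:38.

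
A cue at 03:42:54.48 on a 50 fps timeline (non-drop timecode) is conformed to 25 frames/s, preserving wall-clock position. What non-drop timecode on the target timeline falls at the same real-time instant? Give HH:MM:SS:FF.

03:42:54:24

Source frame index: (3×3600 + 42×60 + 54) × 50 + 48 = 668748.
Real time: 668748 / (50) = 334374/25 s.
Target frame: (334374/25) × (25) = 334374.
At 25 labels/s: frame 334374 → 03:42:54:24.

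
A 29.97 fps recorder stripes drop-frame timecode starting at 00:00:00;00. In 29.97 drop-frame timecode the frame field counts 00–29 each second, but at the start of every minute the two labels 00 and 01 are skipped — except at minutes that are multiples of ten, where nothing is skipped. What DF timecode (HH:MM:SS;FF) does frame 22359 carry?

Ten DF minutes hold 17982 frames, so frame 22359 lies in block 1 (frames 17982–35963) with 4377 frames into that block.
The block's first minute is 1800 frames and the rest 1798 each; 4377 frames reaches minute 2, so 1 × 18 + 2 × 2 = 22 labels have been skipped so far.
Adding those back, label number 22359 + 22 = 22381 at 30 labels/s is 746 s + 1 f = 0 h 12 min 26 s frame 1, i.e. 00:12:26;01.

00:12:26;01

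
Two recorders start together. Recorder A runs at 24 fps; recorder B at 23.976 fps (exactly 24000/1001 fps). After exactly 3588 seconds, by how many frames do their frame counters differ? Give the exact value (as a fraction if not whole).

A emits 24 × 3588 = 86112 frames; B emits 24000/1001 × 3588 = 6624000/77.
Difference = 6624/77 frames (≈ 86.0260); B is behind A.

6624/77 frames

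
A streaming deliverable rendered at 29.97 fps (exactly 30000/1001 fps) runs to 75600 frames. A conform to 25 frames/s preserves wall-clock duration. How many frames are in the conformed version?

63063 frames

Target frames = source frames × (target rate / source rate) = 75600 × (25)/(30000/1001) = 75600 × 1001/1200 = 63063.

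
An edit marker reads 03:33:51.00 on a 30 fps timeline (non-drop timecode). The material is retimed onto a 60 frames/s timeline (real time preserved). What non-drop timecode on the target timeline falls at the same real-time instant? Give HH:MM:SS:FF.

Source frame index: (3×3600 + 33×60 + 51) × 30 + 0 = 384930.
Real time: 384930 / (30) = 12831 s.
Target frame: (12831) × (60) = 769860.
At 60 labels/s: frame 769860 → 03:33:51:00.

03:33:51:00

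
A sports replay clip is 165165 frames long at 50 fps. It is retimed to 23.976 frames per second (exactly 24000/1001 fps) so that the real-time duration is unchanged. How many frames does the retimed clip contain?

Target frames = source frames × (target rate / source rate) = 165165 × (24000/1001)/(50) = 165165 × 480/1001 = 79200.

79200 frames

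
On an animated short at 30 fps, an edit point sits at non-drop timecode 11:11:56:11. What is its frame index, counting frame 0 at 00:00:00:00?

Total seconds to the label: (11 × 3600 + 11 × 60 + 56) = 40316.
Frame index = 40316 × 30 + 11 = 1209491.

1209491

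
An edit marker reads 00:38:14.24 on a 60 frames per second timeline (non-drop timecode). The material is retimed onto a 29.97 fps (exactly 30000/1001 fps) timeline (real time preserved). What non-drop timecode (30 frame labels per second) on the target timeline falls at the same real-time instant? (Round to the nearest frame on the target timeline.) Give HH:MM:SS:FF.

00:38:12:03

Source frame index: (0×3600 + 38×60 + 14) × 60 + 24 = 137664.
Real time: 137664 / (60) = 11472/5 s.
Target frame: (11472/5) × (30000/1001) = 68832000/1001 ≈ 68763.237 → 68763.
At 30 labels/s: frame 68763 → 00:38:12:03.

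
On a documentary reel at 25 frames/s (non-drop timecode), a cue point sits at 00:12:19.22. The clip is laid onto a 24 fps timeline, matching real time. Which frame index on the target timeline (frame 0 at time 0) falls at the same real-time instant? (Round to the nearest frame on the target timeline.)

frame 17757

Source frame index: (0×3600 + 12×60 + 19) × 25 + 22 = 18497.
Real time: 18497 / (25) = 18497/25 s.
Target frame: (18497/25) × (24) = 443928/25 ≈ 17757.120 → 17757.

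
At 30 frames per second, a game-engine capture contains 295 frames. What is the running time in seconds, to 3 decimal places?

Running time = 295 × 1/30 = 59/6 s ≈ 9.833 s.

9.833 seconds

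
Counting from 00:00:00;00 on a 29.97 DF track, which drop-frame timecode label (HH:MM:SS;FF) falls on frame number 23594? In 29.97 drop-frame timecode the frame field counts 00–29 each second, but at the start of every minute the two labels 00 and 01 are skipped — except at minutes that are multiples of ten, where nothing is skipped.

Ten DF minutes hold 17982 frames, so frame 23594 lies in block 1 (frames 17982–35963) with 5612 frames into that block.
The block's first minute is 1800 frames and the rest 1798 each; 5612 frames reaches minute 3, so 1 × 18 + 3 × 2 = 24 labels have been skipped so far.
Adding those back, label number 23594 + 24 = 23618 at 30 labels/s is 787 s + 8 f = 0 h 13 min 7 s frame 8, i.e. 00:13:07;08.

00:13:07;08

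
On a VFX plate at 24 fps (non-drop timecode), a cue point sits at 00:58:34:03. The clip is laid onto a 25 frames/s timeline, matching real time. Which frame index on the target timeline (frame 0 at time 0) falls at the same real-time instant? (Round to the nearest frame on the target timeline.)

Source frame index: (0×3600 + 58×60 + 34) × 24 + 3 = 84339.
Real time: 84339 / (24) = 28113/8 s.
Target frame: (28113/8) × (25) = 702825/8 ≈ 87853.125 → 87853.

frame 87853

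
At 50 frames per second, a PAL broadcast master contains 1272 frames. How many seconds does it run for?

25.44 seconds

Running time = 1272 / (50) = 25.44 s.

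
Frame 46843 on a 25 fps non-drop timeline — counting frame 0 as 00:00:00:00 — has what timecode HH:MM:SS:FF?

00:31:13:18

46843 ÷ 25 = 1873 full seconds, remainder 18 frames.
1873 s = 0 h 31 min 13 s.
Timecode: 00:31:13:18.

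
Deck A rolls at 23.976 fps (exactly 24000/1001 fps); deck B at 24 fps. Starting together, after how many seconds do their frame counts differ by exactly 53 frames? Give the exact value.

53053/24 seconds

The gap grows by |24 − 24000/1001| = 24/1001 frames per second.
Time for a 53-frame gap: 53 ÷ (24/1001) = 53053/24 s.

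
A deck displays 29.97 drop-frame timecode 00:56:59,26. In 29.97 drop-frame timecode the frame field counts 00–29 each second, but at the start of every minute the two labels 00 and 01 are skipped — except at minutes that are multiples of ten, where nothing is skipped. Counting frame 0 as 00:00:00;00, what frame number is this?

102494

Complete 10-minute blocks: 5, each 17982 frames → 89910.
Remaining 6 whole minutes in the current block: 1800 + 5 × 1798 = 10790 frames.
Within the current minute: 59 × 30 + 26 − 2 = 1794 (labels ;00/;01 skipped at this minute). Total = 89910 + 10790 + 1794 = 102494.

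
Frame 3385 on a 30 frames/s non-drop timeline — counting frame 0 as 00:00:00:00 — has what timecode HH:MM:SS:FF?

00:01:52:25

3385 ÷ 30 = 112 full seconds, remainder 25 frames.
112 s = 0 h 1 min 52 s.
Timecode: 00:01:52:25.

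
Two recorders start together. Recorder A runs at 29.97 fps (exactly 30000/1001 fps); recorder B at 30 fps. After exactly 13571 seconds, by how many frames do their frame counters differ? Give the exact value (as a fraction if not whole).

A emits 30000/1001 × 13571 = 407130000/1001 frames; B emits 30 × 13571 = 407130.
Difference = 407130/1001 frames (≈ 406.7233); B is ahead of A.

407130/1001 frames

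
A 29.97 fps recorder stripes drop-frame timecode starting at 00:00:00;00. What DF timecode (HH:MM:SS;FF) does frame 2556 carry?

00:01:25;08

Ten DF minutes hold 17982 frames, so frame 2556 lies in block 0 (frames 0–17981) with 2556 frames into that block.
The block's first minute is 1800 frames and the rest 1798 each; 2556 frames reaches minute 1, so 0 × 18 + 1 × 2 = 2 labels have been skipped so far.
Adding those back, label number 2556 + 2 = 2558 at 30 labels/s is 85 s + 8 f = 0 h 1 min 25 s frame 8, i.e. 00:01:25;08.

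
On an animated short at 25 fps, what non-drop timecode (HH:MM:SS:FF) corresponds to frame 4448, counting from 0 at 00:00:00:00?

00:02:57:23

4448 ÷ 25 = 177 full seconds, remainder 23 frames.
177 s = 0 h 2 min 57 s.
Timecode: 00:02:57:23.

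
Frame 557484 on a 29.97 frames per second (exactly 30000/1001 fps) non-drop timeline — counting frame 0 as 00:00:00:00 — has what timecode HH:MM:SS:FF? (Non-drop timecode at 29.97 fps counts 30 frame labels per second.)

05:09:42:24

557484 ÷ 30 = 18582 full seconds, remainder 24 frames.
18582 s = 5 h 9 min 42 s.
Timecode: 05:09:42:24.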